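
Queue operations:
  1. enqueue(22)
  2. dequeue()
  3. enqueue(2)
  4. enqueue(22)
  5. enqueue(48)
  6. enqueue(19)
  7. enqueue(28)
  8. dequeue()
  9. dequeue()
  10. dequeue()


enqueue(22) -> [22]
dequeue()->22, []
enqueue(2) -> [2]
enqueue(22) -> [2, 22]
enqueue(48) -> [2, 22, 48]
enqueue(19) -> [2, 22, 48, 19]
enqueue(28) -> [2, 22, 48, 19, 28]
dequeue()->2, [22, 48, 19, 28]
dequeue()->22, [48, 19, 28]
dequeue()->48, [19, 28]

Final queue: [19, 28]


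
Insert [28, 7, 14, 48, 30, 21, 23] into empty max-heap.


Insert 28: [28]
Insert 7: [28, 7]
Insert 14: [28, 7, 14]
Insert 48: [48, 28, 14, 7]
Insert 30: [48, 30, 14, 7, 28]
Insert 21: [48, 30, 21, 7, 28, 14]
Insert 23: [48, 30, 23, 7, 28, 14, 21]

Final heap: [48, 30, 23, 7, 28, 14, 21]


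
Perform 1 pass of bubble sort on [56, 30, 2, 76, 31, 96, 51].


Initial: [56, 30, 2, 76, 31, 96, 51]
Pass 1: [30, 2, 56, 31, 76, 51, 96] (4 swaps)

After 1 pass: [30, 2, 56, 31, 76, 51, 96]


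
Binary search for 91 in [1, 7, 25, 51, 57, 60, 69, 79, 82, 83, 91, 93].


Step 1: lo=0, hi=11, mid=5, val=60
Step 2: lo=6, hi=11, mid=8, val=82
Step 3: lo=9, hi=11, mid=10, val=91

Found at index 10


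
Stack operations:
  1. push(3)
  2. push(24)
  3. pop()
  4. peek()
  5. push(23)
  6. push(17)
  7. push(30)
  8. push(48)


push(3) -> [3]
push(24) -> [3, 24]
pop()->24, [3]
peek()->3
push(23) -> [3, 23]
push(17) -> [3, 23, 17]
push(30) -> [3, 23, 17, 30]
push(48) -> [3, 23, 17, 30, 48]

Final stack: [3, 23, 17, 30, 48]


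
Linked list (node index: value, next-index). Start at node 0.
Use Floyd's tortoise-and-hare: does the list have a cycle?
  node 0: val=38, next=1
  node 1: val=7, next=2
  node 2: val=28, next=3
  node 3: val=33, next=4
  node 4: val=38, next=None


Floyd's tortoise (slow, +1) and hare (fast, +2):
  init: slow=0, fast=0
  step 1: slow=1, fast=2
  step 2: slow=2, fast=4
  step 3: fast -> None, no cycle

Cycle: no


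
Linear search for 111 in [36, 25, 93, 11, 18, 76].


i=0: 36!=111
i=1: 25!=111
i=2: 93!=111
i=3: 11!=111
i=4: 18!=111
i=5: 76!=111

Not found, 6 comps


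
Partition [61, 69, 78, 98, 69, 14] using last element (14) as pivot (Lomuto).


Pivot: 14
Place pivot at 0: [14, 69, 78, 98, 69, 61]

Partitioned: [14, 69, 78, 98, 69, 61]


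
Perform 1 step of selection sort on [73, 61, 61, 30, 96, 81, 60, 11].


Initial: [73, 61, 61, 30, 96, 81, 60, 11]
Step 1: min=11 at 7
  Swap: [11, 61, 61, 30, 96, 81, 60, 73]

After 1 step: [11, 61, 61, 30, 96, 81, 60, 73]


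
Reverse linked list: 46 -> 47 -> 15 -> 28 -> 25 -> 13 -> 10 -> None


Step 1: curr=46, set curr.next=prev(None) | reversed so far: 46
Step 2: curr=47, set curr.next=prev(46) | reversed so far: 47 -> 46
Step 3: curr=15, set curr.next=prev(47) | reversed so far: 15 -> 47 -> 46
Step 4: curr=28, set curr.next=prev(15) | reversed so far: 28 -> 15 -> 47 -> 46
Step 5: curr=25, set curr.next=prev(28) | reversed so far: 25 -> 28 -> 15 -> 47 -> 46
Step 6: curr=13, set curr.next=prev(25) | reversed so far: 13 -> 25 -> 28 -> 15 -> 47 -> 46
Step 7: curr=10, set curr.next=prev(13) | reversed so far: 10 -> 13 -> 25 -> 28 -> 15 -> 47 -> 46

10 -> 13 -> 25 -> 28 -> 15 -> 47 -> 46 -> None


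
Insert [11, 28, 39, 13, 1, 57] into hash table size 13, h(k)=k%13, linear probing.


Insert 11: h=11 -> slot 11
Insert 28: h=2 -> slot 2
Insert 39: h=0 -> slot 0
Insert 13: h=0, 1 probes -> slot 1
Insert 1: h=1, 2 probes -> slot 3
Insert 57: h=5 -> slot 5

Table: [39, 13, 28, 1, None, 57, None, None, None, None, None, 11, None]


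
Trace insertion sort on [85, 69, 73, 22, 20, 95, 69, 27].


Initial: [85, 69, 73, 22, 20, 95, 69, 27]
Insert 69: [69, 85, 73, 22, 20, 95, 69, 27]
Insert 73: [69, 73, 85, 22, 20, 95, 69, 27]
Insert 22: [22, 69, 73, 85, 20, 95, 69, 27]
Insert 20: [20, 22, 69, 73, 85, 95, 69, 27]
Insert 95: [20, 22, 69, 73, 85, 95, 69, 27]
Insert 69: [20, 22, 69, 69, 73, 85, 95, 27]
Insert 27: [20, 22, 27, 69, 69, 73, 85, 95]

Sorted: [20, 22, 27, 69, 69, 73, 85, 95]


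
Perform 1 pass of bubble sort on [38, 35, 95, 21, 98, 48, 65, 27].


Initial: [38, 35, 95, 21, 98, 48, 65, 27]
Pass 1: [35, 38, 21, 95, 48, 65, 27, 98] (5 swaps)

After 1 pass: [35, 38, 21, 95, 48, 65, 27, 98]


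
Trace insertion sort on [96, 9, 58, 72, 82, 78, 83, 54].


Initial: [96, 9, 58, 72, 82, 78, 83, 54]
Insert 9: [9, 96, 58, 72, 82, 78, 83, 54]
Insert 58: [9, 58, 96, 72, 82, 78, 83, 54]
Insert 72: [9, 58, 72, 96, 82, 78, 83, 54]
Insert 82: [9, 58, 72, 82, 96, 78, 83, 54]
Insert 78: [9, 58, 72, 78, 82, 96, 83, 54]
Insert 83: [9, 58, 72, 78, 82, 83, 96, 54]
Insert 54: [9, 54, 58, 72, 78, 82, 83, 96]

Sorted: [9, 54, 58, 72, 78, 82, 83, 96]


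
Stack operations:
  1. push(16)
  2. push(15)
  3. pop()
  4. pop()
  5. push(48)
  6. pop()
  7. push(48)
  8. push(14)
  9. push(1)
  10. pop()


push(16) -> [16]
push(15) -> [16, 15]
pop()->15, [16]
pop()->16, []
push(48) -> [48]
pop()->48, []
push(48) -> [48]
push(14) -> [48, 14]
push(1) -> [48, 14, 1]
pop()->1, [48, 14]

Final stack: [48, 14]


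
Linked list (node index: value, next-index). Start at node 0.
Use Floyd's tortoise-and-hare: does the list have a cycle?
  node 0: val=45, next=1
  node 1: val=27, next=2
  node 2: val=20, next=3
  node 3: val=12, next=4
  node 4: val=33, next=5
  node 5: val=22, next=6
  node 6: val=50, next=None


Floyd's tortoise (slow, +1) and hare (fast, +2):
  init: slow=0, fast=0
  step 1: slow=1, fast=2
  step 2: slow=2, fast=4
  step 3: slow=3, fast=6
  step 4: fast -> None, no cycle

Cycle: no


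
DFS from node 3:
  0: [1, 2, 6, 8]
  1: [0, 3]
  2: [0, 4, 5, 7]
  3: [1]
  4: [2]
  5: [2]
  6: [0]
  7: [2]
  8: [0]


Visit 3, push [1]
Visit 1, push [0]
Visit 0, push [8, 6, 2]
Visit 2, push [7, 5, 4]
Visit 4, push []
Visit 5, push []
Visit 7, push []
Visit 6, push []
Visit 8, push []

DFS order: [3, 1, 0, 2, 4, 5, 7, 6, 8]


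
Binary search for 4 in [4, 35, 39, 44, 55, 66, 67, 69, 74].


Step 1: lo=0, hi=8, mid=4, val=55
Step 2: lo=0, hi=3, mid=1, val=35
Step 3: lo=0, hi=0, mid=0, val=4

Found at index 0


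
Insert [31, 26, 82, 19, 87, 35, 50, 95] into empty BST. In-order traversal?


Insert 31: root
Insert 26: L from 31
Insert 82: R from 31
Insert 19: L from 31 -> L from 26
Insert 87: R from 31 -> R from 82
Insert 35: R from 31 -> L from 82
Insert 50: R from 31 -> L from 82 -> R from 35
Insert 95: R from 31 -> R from 82 -> R from 87

In-order: [19, 26, 31, 35, 50, 82, 87, 95]


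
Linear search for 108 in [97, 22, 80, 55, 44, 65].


i=0: 97!=108
i=1: 22!=108
i=2: 80!=108
i=3: 55!=108
i=4: 44!=108
i=5: 65!=108

Not found, 6 comps


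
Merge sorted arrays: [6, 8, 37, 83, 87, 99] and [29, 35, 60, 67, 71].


Take 6 from A
Take 8 from A
Take 29 from B
Take 35 from B
Take 37 from A
Take 60 from B
Take 67 from B
Take 71 from B

Merged: [6, 8, 29, 35, 37, 60, 67, 71, 83, 87, 99]


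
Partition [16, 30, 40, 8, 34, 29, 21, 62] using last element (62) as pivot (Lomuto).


Pivot: 62
  16 <= 62: advance i (no swap)
  30 <= 62: advance i (no swap)
  40 <= 62: advance i (no swap)
  8 <= 62: advance i (no swap)
  34 <= 62: advance i (no swap)
  29 <= 62: advance i (no swap)
  21 <= 62: advance i (no swap)
Place pivot at 7: [16, 30, 40, 8, 34, 29, 21, 62]

Partitioned: [16, 30, 40, 8, 34, 29, 21, 62]


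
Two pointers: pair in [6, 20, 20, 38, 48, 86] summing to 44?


lo=0(6)+hi=5(86)=92
lo=0(6)+hi=4(48)=54
lo=0(6)+hi=3(38)=44

Yes: 6+38=44


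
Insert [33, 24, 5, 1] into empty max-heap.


Insert 33: [33]
Insert 24: [33, 24]
Insert 5: [33, 24, 5]
Insert 1: [33, 24, 5, 1]

Final heap: [33, 24, 5, 1]


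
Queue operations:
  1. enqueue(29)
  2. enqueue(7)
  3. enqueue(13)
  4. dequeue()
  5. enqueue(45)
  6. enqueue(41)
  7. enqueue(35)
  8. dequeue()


enqueue(29) -> [29]
enqueue(7) -> [29, 7]
enqueue(13) -> [29, 7, 13]
dequeue()->29, [7, 13]
enqueue(45) -> [7, 13, 45]
enqueue(41) -> [7, 13, 45, 41]
enqueue(35) -> [7, 13, 45, 41, 35]
dequeue()->7, [13, 45, 41, 35]

Final queue: [13, 45, 41, 35]


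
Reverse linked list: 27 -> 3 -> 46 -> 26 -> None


Step 1: curr=27, set curr.next=prev(None) | reversed so far: 27
Step 2: curr=3, set curr.next=prev(27) | reversed so far: 3 -> 27
Step 3: curr=46, set curr.next=prev(3) | reversed so far: 46 -> 3 -> 27
Step 4: curr=26, set curr.next=prev(46) | reversed so far: 26 -> 46 -> 3 -> 27

26 -> 46 -> 3 -> 27 -> None


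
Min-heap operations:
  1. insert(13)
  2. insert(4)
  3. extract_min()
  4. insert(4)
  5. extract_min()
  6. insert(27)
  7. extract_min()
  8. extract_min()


insert(13) -> [13]
insert(4) -> [4, 13]
extract_min()->4, [13]
insert(4) -> [4, 13]
extract_min()->4, [13]
insert(27) -> [13, 27]
extract_min()->13, [27]
extract_min()->27, []

Final heap: []


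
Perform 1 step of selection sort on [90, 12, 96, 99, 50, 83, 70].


Initial: [90, 12, 96, 99, 50, 83, 70]
Step 1: min=12 at 1
  Swap: [12, 90, 96, 99, 50, 83, 70]

After 1 step: [12, 90, 96, 99, 50, 83, 70]


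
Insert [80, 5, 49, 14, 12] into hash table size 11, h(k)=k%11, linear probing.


Insert 80: h=3 -> slot 3
Insert 5: h=5 -> slot 5
Insert 49: h=5, 1 probes -> slot 6
Insert 14: h=3, 1 probes -> slot 4
Insert 12: h=1 -> slot 1

Table: [None, 12, None, 80, 14, 5, 49, None, None, None, None]


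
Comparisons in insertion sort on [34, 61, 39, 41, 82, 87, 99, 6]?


Algorithm: insertion sort
Input: [34, 61, 39, 41, 82, 87, 99, 6]
Sorted: [6, 34, 39, 41, 61, 82, 87, 99]

15


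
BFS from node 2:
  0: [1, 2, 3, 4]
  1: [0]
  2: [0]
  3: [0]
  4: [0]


Visit 2, enqueue [0]
Visit 0, enqueue [1, 3, 4]
Visit 1, enqueue []
Visit 3, enqueue []
Visit 4, enqueue []

BFS order: [2, 0, 1, 3, 4]


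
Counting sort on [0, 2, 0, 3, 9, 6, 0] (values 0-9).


Input: [0, 2, 0, 3, 9, 6, 0]
Counts: [3, 0, 1, 1, 0, 0, 1, 0, 0, 1]

Sorted: [0, 0, 0, 2, 3, 6, 9]


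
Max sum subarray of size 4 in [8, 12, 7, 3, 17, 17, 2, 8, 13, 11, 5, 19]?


[0:4]: 30
[1:5]: 39
[2:6]: 44
[3:7]: 39
[4:8]: 44
[5:9]: 40
[6:10]: 34
[7:11]: 37
[8:12]: 48

Max: 48 at [8:12]


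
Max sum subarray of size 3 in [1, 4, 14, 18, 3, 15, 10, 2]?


[0:3]: 19
[1:4]: 36
[2:5]: 35
[3:6]: 36
[4:7]: 28
[5:8]: 27

Max: 36 at [1:4]


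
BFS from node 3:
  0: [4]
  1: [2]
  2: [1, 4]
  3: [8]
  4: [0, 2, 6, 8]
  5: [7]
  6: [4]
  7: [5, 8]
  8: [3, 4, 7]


Visit 3, enqueue [8]
Visit 8, enqueue [4, 7]
Visit 4, enqueue [0, 2, 6]
Visit 7, enqueue [5]
Visit 0, enqueue []
Visit 2, enqueue [1]
Visit 6, enqueue []
Visit 5, enqueue []
Visit 1, enqueue []

BFS order: [3, 8, 4, 7, 0, 2, 6, 5, 1]


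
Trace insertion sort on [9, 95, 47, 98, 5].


Initial: [9, 95, 47, 98, 5]
Insert 95: [9, 95, 47, 98, 5]
Insert 47: [9, 47, 95, 98, 5]
Insert 98: [9, 47, 95, 98, 5]
Insert 5: [5, 9, 47, 95, 98]

Sorted: [5, 9, 47, 95, 98]


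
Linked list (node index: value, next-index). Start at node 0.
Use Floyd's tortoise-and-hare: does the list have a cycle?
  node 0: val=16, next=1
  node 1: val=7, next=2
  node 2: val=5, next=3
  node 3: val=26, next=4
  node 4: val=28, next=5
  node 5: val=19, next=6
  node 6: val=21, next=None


Floyd's tortoise (slow, +1) and hare (fast, +2):
  init: slow=0, fast=0
  step 1: slow=1, fast=2
  step 2: slow=2, fast=4
  step 3: slow=3, fast=6
  step 4: fast -> None, no cycle

Cycle: no


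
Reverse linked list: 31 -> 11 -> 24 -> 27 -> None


Step 1: curr=31, set curr.next=prev(None) | reversed so far: 31
Step 2: curr=11, set curr.next=prev(31) | reversed so far: 11 -> 31
Step 3: curr=24, set curr.next=prev(11) | reversed so far: 24 -> 11 -> 31
Step 4: curr=27, set curr.next=prev(24) | reversed so far: 27 -> 24 -> 11 -> 31

27 -> 24 -> 11 -> 31 -> None


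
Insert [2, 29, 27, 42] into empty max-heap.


Insert 2: [2]
Insert 29: [29, 2]
Insert 27: [29, 2, 27]
Insert 42: [42, 29, 27, 2]

Final heap: [42, 29, 27, 2]


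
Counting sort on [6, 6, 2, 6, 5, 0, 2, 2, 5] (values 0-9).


Input: [6, 6, 2, 6, 5, 0, 2, 2, 5]
Counts: [1, 0, 3, 0, 0, 2, 3, 0, 0, 0]

Sorted: [0, 2, 2, 2, 5, 5, 6, 6, 6]


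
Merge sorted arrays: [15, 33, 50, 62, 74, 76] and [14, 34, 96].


Take 14 from B
Take 15 from A
Take 33 from A
Take 34 from B
Take 50 from A
Take 62 from A
Take 74 from A
Take 76 from A

Merged: [14, 15, 33, 34, 50, 62, 74, 76, 96]


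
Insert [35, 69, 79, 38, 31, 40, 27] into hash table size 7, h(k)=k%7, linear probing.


Insert 35: h=0 -> slot 0
Insert 69: h=6 -> slot 6
Insert 79: h=2 -> slot 2
Insert 38: h=3 -> slot 3
Insert 31: h=3, 1 probes -> slot 4
Insert 40: h=5 -> slot 5
Insert 27: h=6, 2 probes -> slot 1

Table: [35, 27, 79, 38, 31, 40, 69]


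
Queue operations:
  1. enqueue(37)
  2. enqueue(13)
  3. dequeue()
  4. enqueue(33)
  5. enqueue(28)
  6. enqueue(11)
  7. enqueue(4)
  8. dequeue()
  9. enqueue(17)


enqueue(37) -> [37]
enqueue(13) -> [37, 13]
dequeue()->37, [13]
enqueue(33) -> [13, 33]
enqueue(28) -> [13, 33, 28]
enqueue(11) -> [13, 33, 28, 11]
enqueue(4) -> [13, 33, 28, 11, 4]
dequeue()->13, [33, 28, 11, 4]
enqueue(17) -> [33, 28, 11, 4, 17]

Final queue: [33, 28, 11, 4, 17]


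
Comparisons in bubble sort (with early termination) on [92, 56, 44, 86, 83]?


Algorithm: bubble sort (with early termination)
Input: [92, 56, 44, 86, 83]
Sorted: [44, 56, 83, 86, 92]

9


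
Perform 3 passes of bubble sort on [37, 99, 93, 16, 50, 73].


Initial: [37, 99, 93, 16, 50, 73]
Pass 1: [37, 93, 16, 50, 73, 99] (4 swaps)
Pass 2: [37, 16, 50, 73, 93, 99] (3 swaps)
Pass 3: [16, 37, 50, 73, 93, 99] (1 swaps)

After 3 passes: [16, 37, 50, 73, 93, 99]


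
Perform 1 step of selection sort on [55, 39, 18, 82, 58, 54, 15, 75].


Initial: [55, 39, 18, 82, 58, 54, 15, 75]
Step 1: min=15 at 6
  Swap: [15, 39, 18, 82, 58, 54, 55, 75]

After 1 step: [15, 39, 18, 82, 58, 54, 55, 75]


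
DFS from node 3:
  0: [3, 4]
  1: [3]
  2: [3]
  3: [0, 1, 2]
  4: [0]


Visit 3, push [2, 1, 0]
Visit 0, push [4]
Visit 4, push []
Visit 1, push []
Visit 2, push []

DFS order: [3, 0, 4, 1, 2]


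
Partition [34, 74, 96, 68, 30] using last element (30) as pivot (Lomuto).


Pivot: 30
Place pivot at 0: [30, 74, 96, 68, 34]

Partitioned: [30, 74, 96, 68, 34]


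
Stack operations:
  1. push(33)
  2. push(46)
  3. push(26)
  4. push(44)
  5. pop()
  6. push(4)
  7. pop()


push(33) -> [33]
push(46) -> [33, 46]
push(26) -> [33, 46, 26]
push(44) -> [33, 46, 26, 44]
pop()->44, [33, 46, 26]
push(4) -> [33, 46, 26, 4]
pop()->4, [33, 46, 26]

Final stack: [33, 46, 26]


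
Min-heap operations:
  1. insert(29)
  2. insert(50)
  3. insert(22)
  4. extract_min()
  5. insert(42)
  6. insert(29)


insert(29) -> [29]
insert(50) -> [29, 50]
insert(22) -> [22, 50, 29]
extract_min()->22, [29, 50]
insert(42) -> [29, 50, 42]
insert(29) -> [29, 29, 42, 50]

Final heap: [29, 29, 42, 50]


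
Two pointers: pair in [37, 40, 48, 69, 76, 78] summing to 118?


lo=0(37)+hi=5(78)=115
lo=1(40)+hi=5(78)=118

Yes: 40+78=118


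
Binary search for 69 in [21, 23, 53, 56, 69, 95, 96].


Step 1: lo=0, hi=6, mid=3, val=56
Step 2: lo=4, hi=6, mid=5, val=95
Step 3: lo=4, hi=4, mid=4, val=69

Found at index 4


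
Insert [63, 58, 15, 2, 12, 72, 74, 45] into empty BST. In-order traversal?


Insert 63: root
Insert 58: L from 63
Insert 15: L from 63 -> L from 58
Insert 2: L from 63 -> L from 58 -> L from 15
Insert 12: L from 63 -> L from 58 -> L from 15 -> R from 2
Insert 72: R from 63
Insert 74: R from 63 -> R from 72
Insert 45: L from 63 -> L from 58 -> R from 15

In-order: [2, 12, 15, 45, 58, 63, 72, 74]


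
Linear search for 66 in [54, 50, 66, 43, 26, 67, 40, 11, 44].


i=0: 54!=66
i=1: 50!=66
i=2: 66==66 found!

Found at 2, 3 comps


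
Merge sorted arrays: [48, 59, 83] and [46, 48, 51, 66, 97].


Take 46 from B
Take 48 from A
Take 48 from B
Take 51 from B
Take 59 from A
Take 66 from B
Take 83 from A

Merged: [46, 48, 48, 51, 59, 66, 83, 97]


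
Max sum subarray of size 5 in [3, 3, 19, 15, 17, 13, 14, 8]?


[0:5]: 57
[1:6]: 67
[2:7]: 78
[3:8]: 67

Max: 78 at [2:7]


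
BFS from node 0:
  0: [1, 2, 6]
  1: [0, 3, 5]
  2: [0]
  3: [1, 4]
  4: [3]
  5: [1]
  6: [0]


Visit 0, enqueue [1, 2, 6]
Visit 1, enqueue [3, 5]
Visit 2, enqueue []
Visit 6, enqueue []
Visit 3, enqueue [4]
Visit 5, enqueue []
Visit 4, enqueue []

BFS order: [0, 1, 2, 6, 3, 5, 4]


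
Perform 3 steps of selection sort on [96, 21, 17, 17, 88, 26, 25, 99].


Initial: [96, 21, 17, 17, 88, 26, 25, 99]
Step 1: min=17 at 2
  Swap: [17, 21, 96, 17, 88, 26, 25, 99]
Step 2: min=17 at 3
  Swap: [17, 17, 96, 21, 88, 26, 25, 99]
Step 3: min=21 at 3
  Swap: [17, 17, 21, 96, 88, 26, 25, 99]

After 3 steps: [17, 17, 21, 96, 88, 26, 25, 99]


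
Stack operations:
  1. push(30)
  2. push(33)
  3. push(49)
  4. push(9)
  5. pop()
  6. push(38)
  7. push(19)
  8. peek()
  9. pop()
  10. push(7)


push(30) -> [30]
push(33) -> [30, 33]
push(49) -> [30, 33, 49]
push(9) -> [30, 33, 49, 9]
pop()->9, [30, 33, 49]
push(38) -> [30, 33, 49, 38]
push(19) -> [30, 33, 49, 38, 19]
peek()->19
pop()->19, [30, 33, 49, 38]
push(7) -> [30, 33, 49, 38, 7]

Final stack: [30, 33, 49, 38, 7]


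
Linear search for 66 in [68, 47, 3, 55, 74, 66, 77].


i=0: 68!=66
i=1: 47!=66
i=2: 3!=66
i=3: 55!=66
i=4: 74!=66
i=5: 66==66 found!

Found at 5, 6 comps


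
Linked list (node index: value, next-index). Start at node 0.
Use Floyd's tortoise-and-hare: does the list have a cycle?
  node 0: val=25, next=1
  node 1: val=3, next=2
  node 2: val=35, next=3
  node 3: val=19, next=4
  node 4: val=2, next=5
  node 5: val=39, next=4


Floyd's tortoise (slow, +1) and hare (fast, +2):
  init: slow=0, fast=0
  step 1: slow=1, fast=2
  step 2: slow=2, fast=4
  step 3: slow=3, fast=4
  step 4: slow=4, fast=4
  slow == fast at node 4: cycle detected

Cycle: yes


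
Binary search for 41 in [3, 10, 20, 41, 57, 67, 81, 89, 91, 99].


Step 1: lo=0, hi=9, mid=4, val=57
Step 2: lo=0, hi=3, mid=1, val=10
Step 3: lo=2, hi=3, mid=2, val=20
Step 4: lo=3, hi=3, mid=3, val=41

Found at index 3


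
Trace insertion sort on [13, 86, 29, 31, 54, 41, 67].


Initial: [13, 86, 29, 31, 54, 41, 67]
Insert 86: [13, 86, 29, 31, 54, 41, 67]
Insert 29: [13, 29, 86, 31, 54, 41, 67]
Insert 31: [13, 29, 31, 86, 54, 41, 67]
Insert 54: [13, 29, 31, 54, 86, 41, 67]
Insert 41: [13, 29, 31, 41, 54, 86, 67]
Insert 67: [13, 29, 31, 41, 54, 67, 86]

Sorted: [13, 29, 31, 41, 54, 67, 86]


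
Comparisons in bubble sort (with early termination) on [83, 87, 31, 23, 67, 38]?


Algorithm: bubble sort (with early termination)
Input: [83, 87, 31, 23, 67, 38]
Sorted: [23, 31, 38, 67, 83, 87]

14


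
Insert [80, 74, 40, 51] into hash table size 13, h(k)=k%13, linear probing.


Insert 80: h=2 -> slot 2
Insert 74: h=9 -> slot 9
Insert 40: h=1 -> slot 1
Insert 51: h=12 -> slot 12

Table: [None, 40, 80, None, None, None, None, None, None, 74, None, None, 51]


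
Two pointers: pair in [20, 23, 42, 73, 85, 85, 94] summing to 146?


lo=0(20)+hi=6(94)=114
lo=1(23)+hi=6(94)=117
lo=2(42)+hi=6(94)=136
lo=3(73)+hi=6(94)=167
lo=3(73)+hi=5(85)=158
lo=3(73)+hi=4(85)=158

No pair found


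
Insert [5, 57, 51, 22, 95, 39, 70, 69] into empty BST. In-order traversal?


Insert 5: root
Insert 57: R from 5
Insert 51: R from 5 -> L from 57
Insert 22: R from 5 -> L from 57 -> L from 51
Insert 95: R from 5 -> R from 57
Insert 39: R from 5 -> L from 57 -> L from 51 -> R from 22
Insert 70: R from 5 -> R from 57 -> L from 95
Insert 69: R from 5 -> R from 57 -> L from 95 -> L from 70

In-order: [5, 22, 39, 51, 57, 69, 70, 95]


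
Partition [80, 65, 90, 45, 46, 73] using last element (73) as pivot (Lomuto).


Pivot: 73
  65 <= 73: swap -> [65, 80, 90, 45, 46, 73]
  45 <= 73: swap -> [65, 45, 90, 80, 46, 73]
  46 <= 73: swap -> [65, 45, 46, 80, 90, 73]
Place pivot at 3: [65, 45, 46, 73, 90, 80]

Partitioned: [65, 45, 46, 73, 90, 80]


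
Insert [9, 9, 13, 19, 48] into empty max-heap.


Insert 9: [9]
Insert 9: [9, 9]
Insert 13: [13, 9, 9]
Insert 19: [19, 13, 9, 9]
Insert 48: [48, 19, 9, 9, 13]

Final heap: [48, 19, 9, 9, 13]


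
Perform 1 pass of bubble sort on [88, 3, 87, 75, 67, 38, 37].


Initial: [88, 3, 87, 75, 67, 38, 37]
Pass 1: [3, 87, 75, 67, 38, 37, 88] (6 swaps)

After 1 pass: [3, 87, 75, 67, 38, 37, 88]


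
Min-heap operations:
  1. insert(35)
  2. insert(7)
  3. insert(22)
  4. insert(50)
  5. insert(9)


insert(35) -> [35]
insert(7) -> [7, 35]
insert(22) -> [7, 35, 22]
insert(50) -> [7, 35, 22, 50]
insert(9) -> [7, 9, 22, 50, 35]

Final heap: [7, 9, 22, 50, 35]


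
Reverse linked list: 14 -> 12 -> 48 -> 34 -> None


Step 1: curr=14, set curr.next=prev(None) | reversed so far: 14
Step 2: curr=12, set curr.next=prev(14) | reversed so far: 12 -> 14
Step 3: curr=48, set curr.next=prev(12) | reversed so far: 48 -> 12 -> 14
Step 4: curr=34, set curr.next=prev(48) | reversed so far: 34 -> 48 -> 12 -> 14

34 -> 48 -> 12 -> 14 -> None


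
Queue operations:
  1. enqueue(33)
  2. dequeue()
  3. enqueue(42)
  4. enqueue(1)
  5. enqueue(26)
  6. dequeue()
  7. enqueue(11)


enqueue(33) -> [33]
dequeue()->33, []
enqueue(42) -> [42]
enqueue(1) -> [42, 1]
enqueue(26) -> [42, 1, 26]
dequeue()->42, [1, 26]
enqueue(11) -> [1, 26, 11]

Final queue: [1, 26, 11]


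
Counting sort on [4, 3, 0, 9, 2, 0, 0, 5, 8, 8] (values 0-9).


Input: [4, 3, 0, 9, 2, 0, 0, 5, 8, 8]
Counts: [3, 0, 1, 1, 1, 1, 0, 0, 2, 1]

Sorted: [0, 0, 0, 2, 3, 4, 5, 8, 8, 9]


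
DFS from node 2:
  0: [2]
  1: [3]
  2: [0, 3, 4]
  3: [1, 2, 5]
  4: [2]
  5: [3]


Visit 2, push [4, 3, 0]
Visit 0, push []
Visit 3, push [5, 1]
Visit 1, push []
Visit 5, push []
Visit 4, push []

DFS order: [2, 0, 3, 1, 5, 4]


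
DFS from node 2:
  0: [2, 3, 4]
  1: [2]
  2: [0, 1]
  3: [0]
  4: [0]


Visit 2, push [1, 0]
Visit 0, push [4, 3]
Visit 3, push []
Visit 4, push []
Visit 1, push []

DFS order: [2, 0, 3, 4, 1]


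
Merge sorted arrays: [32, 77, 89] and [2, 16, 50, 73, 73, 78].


Take 2 from B
Take 16 from B
Take 32 from A
Take 50 from B
Take 73 from B
Take 73 from B
Take 77 from A
Take 78 from B

Merged: [2, 16, 32, 50, 73, 73, 77, 78, 89]


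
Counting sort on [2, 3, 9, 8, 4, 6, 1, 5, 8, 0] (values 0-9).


Input: [2, 3, 9, 8, 4, 6, 1, 5, 8, 0]
Counts: [1, 1, 1, 1, 1, 1, 1, 0, 2, 1]

Sorted: [0, 1, 2, 3, 4, 5, 6, 8, 8, 9]


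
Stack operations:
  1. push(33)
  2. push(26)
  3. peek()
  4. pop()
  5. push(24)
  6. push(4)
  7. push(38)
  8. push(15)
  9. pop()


push(33) -> [33]
push(26) -> [33, 26]
peek()->26
pop()->26, [33]
push(24) -> [33, 24]
push(4) -> [33, 24, 4]
push(38) -> [33, 24, 4, 38]
push(15) -> [33, 24, 4, 38, 15]
pop()->15, [33, 24, 4, 38]

Final stack: [33, 24, 4, 38]


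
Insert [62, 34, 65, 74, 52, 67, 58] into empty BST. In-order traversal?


Insert 62: root
Insert 34: L from 62
Insert 65: R from 62
Insert 74: R from 62 -> R from 65
Insert 52: L from 62 -> R from 34
Insert 67: R from 62 -> R from 65 -> L from 74
Insert 58: L from 62 -> R from 34 -> R from 52

In-order: [34, 52, 58, 62, 65, 67, 74]


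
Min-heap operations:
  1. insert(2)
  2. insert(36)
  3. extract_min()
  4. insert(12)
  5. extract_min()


insert(2) -> [2]
insert(36) -> [2, 36]
extract_min()->2, [36]
insert(12) -> [12, 36]
extract_min()->12, [36]

Final heap: [36]


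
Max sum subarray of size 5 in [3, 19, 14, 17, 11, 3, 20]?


[0:5]: 64
[1:6]: 64
[2:7]: 65

Max: 65 at [2:7]


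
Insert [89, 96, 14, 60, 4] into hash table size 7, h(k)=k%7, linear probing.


Insert 89: h=5 -> slot 5
Insert 96: h=5, 1 probes -> slot 6
Insert 14: h=0 -> slot 0
Insert 60: h=4 -> slot 4
Insert 4: h=4, 4 probes -> slot 1

Table: [14, 4, None, None, 60, 89, 96]


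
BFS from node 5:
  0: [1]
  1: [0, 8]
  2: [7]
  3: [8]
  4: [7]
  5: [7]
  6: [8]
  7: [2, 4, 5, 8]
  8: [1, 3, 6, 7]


Visit 5, enqueue [7]
Visit 7, enqueue [2, 4, 8]
Visit 2, enqueue []
Visit 4, enqueue []
Visit 8, enqueue [1, 3, 6]
Visit 1, enqueue [0]
Visit 3, enqueue []
Visit 6, enqueue []
Visit 0, enqueue []

BFS order: [5, 7, 2, 4, 8, 1, 3, 6, 0]


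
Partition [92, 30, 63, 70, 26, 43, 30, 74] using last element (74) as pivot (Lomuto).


Pivot: 74
  30 <= 74: swap -> [30, 92, 63, 70, 26, 43, 30, 74]
  63 <= 74: swap -> [30, 63, 92, 70, 26, 43, 30, 74]
  70 <= 74: swap -> [30, 63, 70, 92, 26, 43, 30, 74]
  26 <= 74: swap -> [30, 63, 70, 26, 92, 43, 30, 74]
  43 <= 74: swap -> [30, 63, 70, 26, 43, 92, 30, 74]
  30 <= 74: swap -> [30, 63, 70, 26, 43, 30, 92, 74]
Place pivot at 6: [30, 63, 70, 26, 43, 30, 74, 92]

Partitioned: [30, 63, 70, 26, 43, 30, 74, 92]


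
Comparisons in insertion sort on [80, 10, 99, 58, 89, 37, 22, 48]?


Algorithm: insertion sort
Input: [80, 10, 99, 58, 89, 37, 22, 48]
Sorted: [10, 22, 37, 48, 58, 80, 89, 99]

23


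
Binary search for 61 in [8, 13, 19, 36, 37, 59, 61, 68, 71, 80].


Step 1: lo=0, hi=9, mid=4, val=37
Step 2: lo=5, hi=9, mid=7, val=68
Step 3: lo=5, hi=6, mid=5, val=59
Step 4: lo=6, hi=6, mid=6, val=61

Found at index 6


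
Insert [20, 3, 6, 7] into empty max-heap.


Insert 20: [20]
Insert 3: [20, 3]
Insert 6: [20, 3, 6]
Insert 7: [20, 7, 6, 3]

Final heap: [20, 7, 6, 3]


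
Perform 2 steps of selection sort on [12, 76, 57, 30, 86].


Initial: [12, 76, 57, 30, 86]
Step 1: min=12 at 0
  Swap: [12, 76, 57, 30, 86]
Step 2: min=30 at 3
  Swap: [12, 30, 57, 76, 86]

After 2 steps: [12, 30, 57, 76, 86]


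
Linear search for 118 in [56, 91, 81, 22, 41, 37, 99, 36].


i=0: 56!=118
i=1: 91!=118
i=2: 81!=118
i=3: 22!=118
i=4: 41!=118
i=5: 37!=118
i=6: 99!=118
i=7: 36!=118

Not found, 8 comps


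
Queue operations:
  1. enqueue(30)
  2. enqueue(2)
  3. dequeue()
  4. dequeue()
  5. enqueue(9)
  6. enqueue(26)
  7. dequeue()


enqueue(30) -> [30]
enqueue(2) -> [30, 2]
dequeue()->30, [2]
dequeue()->2, []
enqueue(9) -> [9]
enqueue(26) -> [9, 26]
dequeue()->9, [26]

Final queue: [26]


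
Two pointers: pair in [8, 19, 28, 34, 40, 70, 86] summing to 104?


lo=0(8)+hi=6(86)=94
lo=1(19)+hi=6(86)=105
lo=1(19)+hi=5(70)=89
lo=2(28)+hi=5(70)=98
lo=3(34)+hi=5(70)=104

Yes: 34+70=104


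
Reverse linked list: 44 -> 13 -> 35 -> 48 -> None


Step 1: curr=44, set curr.next=prev(None) | reversed so far: 44
Step 2: curr=13, set curr.next=prev(44) | reversed so far: 13 -> 44
Step 3: curr=35, set curr.next=prev(13) | reversed so far: 35 -> 13 -> 44
Step 4: curr=48, set curr.next=prev(35) | reversed so far: 48 -> 35 -> 13 -> 44

48 -> 35 -> 13 -> 44 -> None


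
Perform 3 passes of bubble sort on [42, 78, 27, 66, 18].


Initial: [42, 78, 27, 66, 18]
Pass 1: [42, 27, 66, 18, 78] (3 swaps)
Pass 2: [27, 42, 18, 66, 78] (2 swaps)
Pass 3: [27, 18, 42, 66, 78] (1 swaps)

After 3 passes: [27, 18, 42, 66, 78]


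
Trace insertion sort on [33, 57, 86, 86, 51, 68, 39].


Initial: [33, 57, 86, 86, 51, 68, 39]
Insert 57: [33, 57, 86, 86, 51, 68, 39]
Insert 86: [33, 57, 86, 86, 51, 68, 39]
Insert 86: [33, 57, 86, 86, 51, 68, 39]
Insert 51: [33, 51, 57, 86, 86, 68, 39]
Insert 68: [33, 51, 57, 68, 86, 86, 39]
Insert 39: [33, 39, 51, 57, 68, 86, 86]

Sorted: [33, 39, 51, 57, 68, 86, 86]


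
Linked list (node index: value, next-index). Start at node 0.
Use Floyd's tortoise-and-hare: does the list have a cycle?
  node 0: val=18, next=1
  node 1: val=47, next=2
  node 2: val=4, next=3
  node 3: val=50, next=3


Floyd's tortoise (slow, +1) and hare (fast, +2):
  init: slow=0, fast=0
  step 1: slow=1, fast=2
  step 2: slow=2, fast=3
  step 3: slow=3, fast=3
  slow == fast at node 3: cycle detected

Cycle: yes


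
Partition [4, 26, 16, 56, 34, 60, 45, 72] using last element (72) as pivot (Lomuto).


Pivot: 72
  4 <= 72: advance i (no swap)
  26 <= 72: advance i (no swap)
  16 <= 72: advance i (no swap)
  56 <= 72: advance i (no swap)
  34 <= 72: advance i (no swap)
  60 <= 72: advance i (no swap)
  45 <= 72: advance i (no swap)
Place pivot at 7: [4, 26, 16, 56, 34, 60, 45, 72]

Partitioned: [4, 26, 16, 56, 34, 60, 45, 72]


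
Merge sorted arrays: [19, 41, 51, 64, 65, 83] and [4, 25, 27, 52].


Take 4 from B
Take 19 from A
Take 25 from B
Take 27 from B
Take 41 from A
Take 51 from A
Take 52 from B

Merged: [4, 19, 25, 27, 41, 51, 52, 64, 65, 83]


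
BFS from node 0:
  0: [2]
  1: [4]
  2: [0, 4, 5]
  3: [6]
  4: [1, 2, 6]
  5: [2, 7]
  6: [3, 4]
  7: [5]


Visit 0, enqueue [2]
Visit 2, enqueue [4, 5]
Visit 4, enqueue [1, 6]
Visit 5, enqueue [7]
Visit 1, enqueue []
Visit 6, enqueue [3]
Visit 7, enqueue []
Visit 3, enqueue []

BFS order: [0, 2, 4, 5, 1, 6, 7, 3]


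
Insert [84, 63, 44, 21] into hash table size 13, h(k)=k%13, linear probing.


Insert 84: h=6 -> slot 6
Insert 63: h=11 -> slot 11
Insert 44: h=5 -> slot 5
Insert 21: h=8 -> slot 8

Table: [None, None, None, None, None, 44, 84, None, 21, None, None, 63, None]


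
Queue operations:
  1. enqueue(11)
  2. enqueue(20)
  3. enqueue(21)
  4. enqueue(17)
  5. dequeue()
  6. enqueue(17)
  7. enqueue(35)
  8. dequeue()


enqueue(11) -> [11]
enqueue(20) -> [11, 20]
enqueue(21) -> [11, 20, 21]
enqueue(17) -> [11, 20, 21, 17]
dequeue()->11, [20, 21, 17]
enqueue(17) -> [20, 21, 17, 17]
enqueue(35) -> [20, 21, 17, 17, 35]
dequeue()->20, [21, 17, 17, 35]

Final queue: [21, 17, 17, 35]


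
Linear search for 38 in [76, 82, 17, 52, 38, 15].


i=0: 76!=38
i=1: 82!=38
i=2: 17!=38
i=3: 52!=38
i=4: 38==38 found!

Found at 4, 5 comps


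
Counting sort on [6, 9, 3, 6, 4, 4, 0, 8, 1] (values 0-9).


Input: [6, 9, 3, 6, 4, 4, 0, 8, 1]
Counts: [1, 1, 0, 1, 2, 0, 2, 0, 1, 1]

Sorted: [0, 1, 3, 4, 4, 6, 6, 8, 9]


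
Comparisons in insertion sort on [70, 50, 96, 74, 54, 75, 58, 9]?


Algorithm: insertion sort
Input: [70, 50, 96, 74, 54, 75, 58, 9]
Sorted: [9, 50, 54, 58, 70, 74, 75, 96]

22


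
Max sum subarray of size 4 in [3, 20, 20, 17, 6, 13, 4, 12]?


[0:4]: 60
[1:5]: 63
[2:6]: 56
[3:7]: 40
[4:8]: 35

Max: 63 at [1:5]


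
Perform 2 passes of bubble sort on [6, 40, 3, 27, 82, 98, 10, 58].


Initial: [6, 40, 3, 27, 82, 98, 10, 58]
Pass 1: [6, 3, 27, 40, 82, 10, 58, 98] (4 swaps)
Pass 2: [3, 6, 27, 40, 10, 58, 82, 98] (3 swaps)

After 2 passes: [3, 6, 27, 40, 10, 58, 82, 98]


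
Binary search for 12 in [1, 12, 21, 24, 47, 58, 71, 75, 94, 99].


Step 1: lo=0, hi=9, mid=4, val=47
Step 2: lo=0, hi=3, mid=1, val=12

Found at index 1


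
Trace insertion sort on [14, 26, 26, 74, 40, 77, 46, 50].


Initial: [14, 26, 26, 74, 40, 77, 46, 50]
Insert 26: [14, 26, 26, 74, 40, 77, 46, 50]
Insert 26: [14, 26, 26, 74, 40, 77, 46, 50]
Insert 74: [14, 26, 26, 74, 40, 77, 46, 50]
Insert 40: [14, 26, 26, 40, 74, 77, 46, 50]
Insert 77: [14, 26, 26, 40, 74, 77, 46, 50]
Insert 46: [14, 26, 26, 40, 46, 74, 77, 50]
Insert 50: [14, 26, 26, 40, 46, 50, 74, 77]

Sorted: [14, 26, 26, 40, 46, 50, 74, 77]


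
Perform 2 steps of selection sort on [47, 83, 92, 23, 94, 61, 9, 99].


Initial: [47, 83, 92, 23, 94, 61, 9, 99]
Step 1: min=9 at 6
  Swap: [9, 83, 92, 23, 94, 61, 47, 99]
Step 2: min=23 at 3
  Swap: [9, 23, 92, 83, 94, 61, 47, 99]

After 2 steps: [9, 23, 92, 83, 94, 61, 47, 99]


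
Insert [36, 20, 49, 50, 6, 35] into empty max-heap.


Insert 36: [36]
Insert 20: [36, 20]
Insert 49: [49, 20, 36]
Insert 50: [50, 49, 36, 20]
Insert 6: [50, 49, 36, 20, 6]
Insert 35: [50, 49, 36, 20, 6, 35]

Final heap: [50, 49, 36, 20, 6, 35]


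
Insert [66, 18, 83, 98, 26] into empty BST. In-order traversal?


Insert 66: root
Insert 18: L from 66
Insert 83: R from 66
Insert 98: R from 66 -> R from 83
Insert 26: L from 66 -> R from 18

In-order: [18, 26, 66, 83, 98]


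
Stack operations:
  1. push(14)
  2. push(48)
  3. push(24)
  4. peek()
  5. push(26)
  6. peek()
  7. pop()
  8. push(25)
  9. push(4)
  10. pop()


push(14) -> [14]
push(48) -> [14, 48]
push(24) -> [14, 48, 24]
peek()->24
push(26) -> [14, 48, 24, 26]
peek()->26
pop()->26, [14, 48, 24]
push(25) -> [14, 48, 24, 25]
push(4) -> [14, 48, 24, 25, 4]
pop()->4, [14, 48, 24, 25]

Final stack: [14, 48, 24, 25]


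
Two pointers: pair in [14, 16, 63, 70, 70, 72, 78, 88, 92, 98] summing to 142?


lo=0(14)+hi=9(98)=112
lo=1(16)+hi=9(98)=114
lo=2(63)+hi=9(98)=161
lo=2(63)+hi=8(92)=155
lo=2(63)+hi=7(88)=151
lo=2(63)+hi=6(78)=141
lo=3(70)+hi=6(78)=148
lo=3(70)+hi=5(72)=142

Yes: 70+72=142


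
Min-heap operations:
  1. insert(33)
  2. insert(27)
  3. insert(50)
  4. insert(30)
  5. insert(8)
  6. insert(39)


insert(33) -> [33]
insert(27) -> [27, 33]
insert(50) -> [27, 33, 50]
insert(30) -> [27, 30, 50, 33]
insert(8) -> [8, 27, 50, 33, 30]
insert(39) -> [8, 27, 39, 33, 30, 50]

Final heap: [8, 27, 39, 33, 30, 50]


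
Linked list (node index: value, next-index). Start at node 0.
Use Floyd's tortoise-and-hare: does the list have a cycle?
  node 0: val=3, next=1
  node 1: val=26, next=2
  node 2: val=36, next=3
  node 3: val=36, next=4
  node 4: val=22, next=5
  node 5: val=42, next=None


Floyd's tortoise (slow, +1) and hare (fast, +2):
  init: slow=0, fast=0
  step 1: slow=1, fast=2
  step 2: slow=2, fast=4
  step 3: fast 4->5->None, no cycle

Cycle: no


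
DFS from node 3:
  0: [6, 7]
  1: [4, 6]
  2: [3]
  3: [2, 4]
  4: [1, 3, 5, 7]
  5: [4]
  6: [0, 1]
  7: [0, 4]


Visit 3, push [4, 2]
Visit 2, push []
Visit 4, push [7, 5, 1]
Visit 1, push [6]
Visit 6, push [0]
Visit 0, push [7]
Visit 7, push []
Visit 5, push []

DFS order: [3, 2, 4, 1, 6, 0, 7, 5]


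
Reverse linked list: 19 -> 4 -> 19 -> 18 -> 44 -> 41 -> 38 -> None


Step 1: curr=19, set curr.next=prev(None) | reversed so far: 19
Step 2: curr=4, set curr.next=prev(19) | reversed so far: 4 -> 19
Step 3: curr=19, set curr.next=prev(4) | reversed so far: 19 -> 4 -> 19
Step 4: curr=18, set curr.next=prev(19) | reversed so far: 18 -> 19 -> 4 -> 19
Step 5: curr=44, set curr.next=prev(18) | reversed so far: 44 -> 18 -> 19 -> 4 -> 19
Step 6: curr=41, set curr.next=prev(44) | reversed so far: 41 -> 44 -> 18 -> 19 -> 4 -> 19
Step 7: curr=38, set curr.next=prev(41) | reversed so far: 38 -> 41 -> 44 -> 18 -> 19 -> 4 -> 19

38 -> 41 -> 44 -> 18 -> 19 -> 4 -> 19 -> None


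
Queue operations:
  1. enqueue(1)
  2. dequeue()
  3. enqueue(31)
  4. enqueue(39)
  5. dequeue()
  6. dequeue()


enqueue(1) -> [1]
dequeue()->1, []
enqueue(31) -> [31]
enqueue(39) -> [31, 39]
dequeue()->31, [39]
dequeue()->39, []

Final queue: []


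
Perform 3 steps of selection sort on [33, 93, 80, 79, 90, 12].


Initial: [33, 93, 80, 79, 90, 12]
Step 1: min=12 at 5
  Swap: [12, 93, 80, 79, 90, 33]
Step 2: min=33 at 5
  Swap: [12, 33, 80, 79, 90, 93]
Step 3: min=79 at 3
  Swap: [12, 33, 79, 80, 90, 93]

After 3 steps: [12, 33, 79, 80, 90, 93]


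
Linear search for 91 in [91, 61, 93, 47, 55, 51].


i=0: 91==91 found!

Found at 0, 1 comps


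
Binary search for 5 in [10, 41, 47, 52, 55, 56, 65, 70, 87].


Step 1: lo=0, hi=8, mid=4, val=55
Step 2: lo=0, hi=3, mid=1, val=41
Step 3: lo=0, hi=0, mid=0, val=10

Not found


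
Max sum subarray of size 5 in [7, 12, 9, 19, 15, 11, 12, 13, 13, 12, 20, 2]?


[0:5]: 62
[1:6]: 66
[2:7]: 66
[3:8]: 70
[4:9]: 64
[5:10]: 61
[6:11]: 70
[7:12]: 60

Max: 70 at [3:8]


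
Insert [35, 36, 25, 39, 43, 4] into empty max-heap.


Insert 35: [35]
Insert 36: [36, 35]
Insert 25: [36, 35, 25]
Insert 39: [39, 36, 25, 35]
Insert 43: [43, 39, 25, 35, 36]
Insert 4: [43, 39, 25, 35, 36, 4]

Final heap: [43, 39, 25, 35, 36, 4]


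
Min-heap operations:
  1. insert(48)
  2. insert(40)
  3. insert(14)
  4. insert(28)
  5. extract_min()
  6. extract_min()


insert(48) -> [48]
insert(40) -> [40, 48]
insert(14) -> [14, 48, 40]
insert(28) -> [14, 28, 40, 48]
extract_min()->14, [28, 48, 40]
extract_min()->28, [40, 48]

Final heap: [40, 48]


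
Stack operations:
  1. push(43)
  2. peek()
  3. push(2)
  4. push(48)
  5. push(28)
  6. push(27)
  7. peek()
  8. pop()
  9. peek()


push(43) -> [43]
peek()->43
push(2) -> [43, 2]
push(48) -> [43, 2, 48]
push(28) -> [43, 2, 48, 28]
push(27) -> [43, 2, 48, 28, 27]
peek()->27
pop()->27, [43, 2, 48, 28]
peek()->28

Final stack: [43, 2, 48, 28]


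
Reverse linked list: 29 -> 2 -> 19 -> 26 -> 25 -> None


Step 1: curr=29, set curr.next=prev(None) | reversed so far: 29
Step 2: curr=2, set curr.next=prev(29) | reversed so far: 2 -> 29
Step 3: curr=19, set curr.next=prev(2) | reversed so far: 19 -> 2 -> 29
Step 4: curr=26, set curr.next=prev(19) | reversed so far: 26 -> 19 -> 2 -> 29
Step 5: curr=25, set curr.next=prev(26) | reversed so far: 25 -> 26 -> 19 -> 2 -> 29

25 -> 26 -> 19 -> 2 -> 29 -> None


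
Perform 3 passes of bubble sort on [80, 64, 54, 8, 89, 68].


Initial: [80, 64, 54, 8, 89, 68]
Pass 1: [64, 54, 8, 80, 68, 89] (4 swaps)
Pass 2: [54, 8, 64, 68, 80, 89] (3 swaps)
Pass 3: [8, 54, 64, 68, 80, 89] (1 swaps)

After 3 passes: [8, 54, 64, 68, 80, 89]


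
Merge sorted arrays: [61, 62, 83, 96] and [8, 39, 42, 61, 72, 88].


Take 8 from B
Take 39 from B
Take 42 from B
Take 61 from A
Take 61 from B
Take 62 from A
Take 72 from B
Take 83 from A
Take 88 from B

Merged: [8, 39, 42, 61, 61, 62, 72, 83, 88, 96]


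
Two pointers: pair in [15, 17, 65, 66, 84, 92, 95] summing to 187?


lo=0(15)+hi=6(95)=110
lo=1(17)+hi=6(95)=112
lo=2(65)+hi=6(95)=160
lo=3(66)+hi=6(95)=161
lo=4(84)+hi=6(95)=179
lo=5(92)+hi=6(95)=187

Yes: 92+95=187


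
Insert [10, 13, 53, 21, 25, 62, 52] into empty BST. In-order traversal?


Insert 10: root
Insert 13: R from 10
Insert 53: R from 10 -> R from 13
Insert 21: R from 10 -> R from 13 -> L from 53
Insert 25: R from 10 -> R from 13 -> L from 53 -> R from 21
Insert 62: R from 10 -> R from 13 -> R from 53
Insert 52: R from 10 -> R from 13 -> L from 53 -> R from 21 -> R from 25

In-order: [10, 13, 21, 25, 52, 53, 62]


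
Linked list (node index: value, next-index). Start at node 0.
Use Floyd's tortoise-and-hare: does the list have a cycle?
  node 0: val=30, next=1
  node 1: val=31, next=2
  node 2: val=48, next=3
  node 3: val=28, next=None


Floyd's tortoise (slow, +1) and hare (fast, +2):
  init: slow=0, fast=0
  step 1: slow=1, fast=2
  step 2: fast 2->3->None, no cycle

Cycle: no


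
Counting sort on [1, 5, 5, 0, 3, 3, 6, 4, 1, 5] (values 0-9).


Input: [1, 5, 5, 0, 3, 3, 6, 4, 1, 5]
Counts: [1, 2, 0, 2, 1, 3, 1, 0, 0, 0]

Sorted: [0, 1, 1, 3, 3, 4, 5, 5, 5, 6]


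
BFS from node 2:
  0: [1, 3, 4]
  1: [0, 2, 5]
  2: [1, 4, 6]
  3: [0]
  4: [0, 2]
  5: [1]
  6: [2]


Visit 2, enqueue [1, 4, 6]
Visit 1, enqueue [0, 5]
Visit 4, enqueue []
Visit 6, enqueue []
Visit 0, enqueue [3]
Visit 5, enqueue []
Visit 3, enqueue []

BFS order: [2, 1, 4, 6, 0, 5, 3]


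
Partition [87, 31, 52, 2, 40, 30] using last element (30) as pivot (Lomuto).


Pivot: 30
  2 <= 30: swap -> [2, 31, 52, 87, 40, 30]
Place pivot at 1: [2, 30, 52, 87, 40, 31]

Partitioned: [2, 30, 52, 87, 40, 31]


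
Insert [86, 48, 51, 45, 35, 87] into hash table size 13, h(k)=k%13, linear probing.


Insert 86: h=8 -> slot 8
Insert 48: h=9 -> slot 9
Insert 51: h=12 -> slot 12
Insert 45: h=6 -> slot 6
Insert 35: h=9, 1 probes -> slot 10
Insert 87: h=9, 2 probes -> slot 11

Table: [None, None, None, None, None, None, 45, None, 86, 48, 35, 87, 51]


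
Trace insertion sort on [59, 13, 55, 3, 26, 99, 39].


Initial: [59, 13, 55, 3, 26, 99, 39]
Insert 13: [13, 59, 55, 3, 26, 99, 39]
Insert 55: [13, 55, 59, 3, 26, 99, 39]
Insert 3: [3, 13, 55, 59, 26, 99, 39]
Insert 26: [3, 13, 26, 55, 59, 99, 39]
Insert 99: [3, 13, 26, 55, 59, 99, 39]
Insert 39: [3, 13, 26, 39, 55, 59, 99]

Sorted: [3, 13, 26, 39, 55, 59, 99]


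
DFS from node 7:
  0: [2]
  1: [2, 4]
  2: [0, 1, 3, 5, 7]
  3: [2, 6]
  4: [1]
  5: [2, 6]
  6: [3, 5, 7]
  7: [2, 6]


Visit 7, push [6, 2]
Visit 2, push [5, 3, 1, 0]
Visit 0, push []
Visit 1, push [4]
Visit 4, push []
Visit 3, push [6]
Visit 6, push [5]
Visit 5, push []

DFS order: [7, 2, 0, 1, 4, 3, 6, 5]


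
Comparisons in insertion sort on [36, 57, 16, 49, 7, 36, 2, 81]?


Algorithm: insertion sort
Input: [36, 57, 16, 49, 7, 36, 2, 81]
Sorted: [2, 7, 16, 36, 36, 49, 57, 81]

19
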